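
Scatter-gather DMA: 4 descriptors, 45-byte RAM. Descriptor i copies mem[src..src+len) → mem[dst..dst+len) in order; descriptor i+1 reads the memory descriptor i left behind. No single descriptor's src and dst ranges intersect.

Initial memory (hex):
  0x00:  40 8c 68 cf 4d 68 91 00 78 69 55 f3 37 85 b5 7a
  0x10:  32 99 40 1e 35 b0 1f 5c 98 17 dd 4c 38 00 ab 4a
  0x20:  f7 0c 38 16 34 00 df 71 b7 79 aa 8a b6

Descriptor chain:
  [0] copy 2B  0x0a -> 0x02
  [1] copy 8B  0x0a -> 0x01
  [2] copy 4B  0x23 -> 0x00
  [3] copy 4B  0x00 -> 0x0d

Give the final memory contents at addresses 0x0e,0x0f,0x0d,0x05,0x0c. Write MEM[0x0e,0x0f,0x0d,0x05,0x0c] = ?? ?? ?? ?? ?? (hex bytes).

MEM[0x0e,0x0f,0x0d,0x05,0x0c] = 34 00 16 b5 37

D0: mem[0x02..0x03] <- [55 f3]
D1: mem[0x01..0x08] <- [55 f3 37 85 b5 7a 32 99]
D2: mem[0x00..0x03] <- [16 34 00 df]
D3: mem[0x0d..0x10] <- [16 34 00 df]
query mem[0x0e]=0x34, mem[0x0f]=0x00, mem[0x0d]=0x16, mem[0x05]=0xb5, mem[0x0c]=0x37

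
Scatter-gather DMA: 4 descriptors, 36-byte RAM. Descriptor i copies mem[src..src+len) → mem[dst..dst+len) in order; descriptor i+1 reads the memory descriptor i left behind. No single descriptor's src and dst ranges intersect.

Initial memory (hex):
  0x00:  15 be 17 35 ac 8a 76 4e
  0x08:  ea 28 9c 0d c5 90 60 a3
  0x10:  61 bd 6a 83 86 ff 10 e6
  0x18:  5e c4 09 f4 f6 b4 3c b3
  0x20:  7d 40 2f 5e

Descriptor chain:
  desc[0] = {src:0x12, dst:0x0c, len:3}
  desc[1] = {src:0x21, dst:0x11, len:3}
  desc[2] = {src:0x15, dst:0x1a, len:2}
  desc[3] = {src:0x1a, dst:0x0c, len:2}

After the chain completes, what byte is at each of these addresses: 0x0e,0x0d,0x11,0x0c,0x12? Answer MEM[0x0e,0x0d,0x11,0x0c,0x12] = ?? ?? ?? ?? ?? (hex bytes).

MEM[0x0e,0x0d,0x11,0x0c,0x12] = 86 10 40 ff 2f

#0 dst[0x0c+3] := {0x6a,0x83,0x86}
#1 dst[0x11+3] := {0x40,0x2f,0x5e}
#2 dst[0x1a+2] := {0xff,0x10}
#3 dst[0x0c+2] := {0xff,0x10}
query mem[0x0e]=0x86, mem[0x0d]=0x10, mem[0x11]=0x40, mem[0x0c]=0xff, mem[0x12]=0x2f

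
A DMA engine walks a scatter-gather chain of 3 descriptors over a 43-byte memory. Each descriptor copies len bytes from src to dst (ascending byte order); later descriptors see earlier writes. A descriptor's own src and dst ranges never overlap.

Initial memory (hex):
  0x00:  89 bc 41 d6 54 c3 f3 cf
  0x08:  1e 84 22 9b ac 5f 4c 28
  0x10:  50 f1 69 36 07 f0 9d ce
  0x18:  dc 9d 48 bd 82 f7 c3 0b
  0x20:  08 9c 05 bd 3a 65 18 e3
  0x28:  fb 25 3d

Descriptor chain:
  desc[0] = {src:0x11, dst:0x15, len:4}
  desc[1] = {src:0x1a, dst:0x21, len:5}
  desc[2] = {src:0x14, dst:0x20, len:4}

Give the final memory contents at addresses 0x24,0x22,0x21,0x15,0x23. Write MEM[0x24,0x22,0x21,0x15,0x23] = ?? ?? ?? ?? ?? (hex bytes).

D0: mem[0x15..0x18] <- [f1 69 36 07]
D1: mem[0x21..0x25] <- [48 bd 82 f7 c3]
D2: mem[0x20..0x23] <- [07 f1 69 36]
query mem[0x24]=0xf7, mem[0x22]=0x69, mem[0x21]=0xf1, mem[0x15]=0xf1, mem[0x23]=0x36

MEM[0x24,0x22,0x21,0x15,0x23] = f7 69 f1 f1 36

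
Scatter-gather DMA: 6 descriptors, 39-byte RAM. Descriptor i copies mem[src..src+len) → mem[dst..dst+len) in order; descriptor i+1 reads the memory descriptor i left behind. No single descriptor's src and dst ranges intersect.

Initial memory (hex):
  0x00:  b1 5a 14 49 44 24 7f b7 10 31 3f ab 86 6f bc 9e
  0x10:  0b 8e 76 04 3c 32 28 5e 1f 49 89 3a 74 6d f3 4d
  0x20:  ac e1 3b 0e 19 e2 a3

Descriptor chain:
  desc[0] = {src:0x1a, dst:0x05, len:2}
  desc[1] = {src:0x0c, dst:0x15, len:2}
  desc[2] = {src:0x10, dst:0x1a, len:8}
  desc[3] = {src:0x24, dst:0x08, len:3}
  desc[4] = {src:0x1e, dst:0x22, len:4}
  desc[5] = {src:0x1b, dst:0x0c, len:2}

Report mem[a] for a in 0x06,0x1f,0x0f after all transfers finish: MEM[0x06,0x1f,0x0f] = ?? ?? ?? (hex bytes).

MEM[0x06,0x1f,0x0f] = 3a 86 9e

D0: mem[0x05..0x06] <- [89 3a]
D1: mem[0x15..0x16] <- [86 6f]
D2: mem[0x1a..0x21] <- [0b 8e 76 04 3c 86 6f 5e]
D3: mem[0x08..0x0a] <- [19 e2 a3]
D4: mem[0x22..0x25] <- [3c 86 6f 5e]
D5: mem[0x0c..0x0d] <- [8e 76]
query mem[0x06]=0x3a, mem[0x1f]=0x86, mem[0x0f]=0x9e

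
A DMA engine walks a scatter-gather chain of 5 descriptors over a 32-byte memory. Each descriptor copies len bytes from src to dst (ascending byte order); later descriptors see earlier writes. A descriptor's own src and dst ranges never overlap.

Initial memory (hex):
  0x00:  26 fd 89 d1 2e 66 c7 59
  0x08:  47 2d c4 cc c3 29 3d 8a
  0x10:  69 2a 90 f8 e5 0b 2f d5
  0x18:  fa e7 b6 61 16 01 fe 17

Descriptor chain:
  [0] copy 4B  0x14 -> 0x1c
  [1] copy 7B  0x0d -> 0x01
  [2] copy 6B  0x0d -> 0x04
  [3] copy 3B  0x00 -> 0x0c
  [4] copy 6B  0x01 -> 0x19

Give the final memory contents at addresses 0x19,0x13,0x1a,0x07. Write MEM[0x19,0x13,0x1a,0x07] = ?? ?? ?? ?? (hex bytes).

[0] 0x14->0x1c len=4 : e5 0b 2f d5
[1] 0x0d->0x01 len=7 : 29 3d 8a 69 2a 90 f8
[2] 0x0d->0x04 len=6 : 29 3d 8a 69 2a 90
[3] 0x00->0x0c len=3 : 26 29 3d
[4] 0x01->0x19 len=6 : 29 3d 8a 29 3d 8a
query mem[0x19]=0x29, mem[0x13]=0xf8, mem[0x1a]=0x3d, mem[0x07]=0x69

MEM[0x19,0x13,0x1a,0x07] = 29 f8 3d 69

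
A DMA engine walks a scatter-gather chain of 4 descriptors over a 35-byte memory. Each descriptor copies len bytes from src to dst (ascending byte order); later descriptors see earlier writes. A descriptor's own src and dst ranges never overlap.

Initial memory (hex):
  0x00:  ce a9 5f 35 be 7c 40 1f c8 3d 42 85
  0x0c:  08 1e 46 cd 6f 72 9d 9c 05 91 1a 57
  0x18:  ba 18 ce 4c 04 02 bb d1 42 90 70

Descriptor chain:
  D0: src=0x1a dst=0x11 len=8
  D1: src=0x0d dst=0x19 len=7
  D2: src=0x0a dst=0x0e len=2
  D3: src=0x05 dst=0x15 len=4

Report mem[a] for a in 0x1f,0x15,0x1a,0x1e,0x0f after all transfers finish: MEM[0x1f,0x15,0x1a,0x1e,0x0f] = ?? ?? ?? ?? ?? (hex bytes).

  after D0: wrote 8B at 0x11 = ce4c0402bbd14290
  after D1: wrote 7B at 0x19 = 1e46cd6fce4c04
  after D2: wrote 2B at 0x0e = 4285
  after D3: wrote 4B at 0x15 = 7c401fc8
query mem[0x1f]=0x04, mem[0x15]=0x7c, mem[0x1a]=0x46, mem[0x1e]=0x4c, mem[0x0f]=0x85

MEM[0x1f,0x15,0x1a,0x1e,0x0f] = 04 7c 46 4c 85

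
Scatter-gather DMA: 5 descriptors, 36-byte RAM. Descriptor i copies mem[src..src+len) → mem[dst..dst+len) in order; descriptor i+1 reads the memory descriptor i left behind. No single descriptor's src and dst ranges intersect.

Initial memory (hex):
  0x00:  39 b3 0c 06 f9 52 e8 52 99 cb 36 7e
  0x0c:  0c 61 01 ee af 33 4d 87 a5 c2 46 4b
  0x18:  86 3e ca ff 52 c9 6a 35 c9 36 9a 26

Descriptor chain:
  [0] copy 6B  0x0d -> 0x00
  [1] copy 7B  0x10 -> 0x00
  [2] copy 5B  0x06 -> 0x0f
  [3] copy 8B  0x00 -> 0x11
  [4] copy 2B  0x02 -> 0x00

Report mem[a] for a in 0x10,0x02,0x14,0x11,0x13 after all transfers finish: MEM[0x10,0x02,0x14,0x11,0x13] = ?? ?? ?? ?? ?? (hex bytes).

MEM[0x10,0x02,0x14,0x11,0x13] = 52 4d 87 af 4d

D0: mem[0x00..0x05] <- [61 01 ee af 33 4d]
D1: mem[0x00..0x06] <- [af 33 4d 87 a5 c2 46]
D2: mem[0x0f..0x13] <- [46 52 99 cb 36]
D3: mem[0x11..0x18] <- [af 33 4d 87 a5 c2 46 52]
D4: mem[0x00..0x01] <- [4d 87]
query mem[0x10]=0x52, mem[0x02]=0x4d, mem[0x14]=0x87, mem[0x11]=0xaf, mem[0x13]=0x4d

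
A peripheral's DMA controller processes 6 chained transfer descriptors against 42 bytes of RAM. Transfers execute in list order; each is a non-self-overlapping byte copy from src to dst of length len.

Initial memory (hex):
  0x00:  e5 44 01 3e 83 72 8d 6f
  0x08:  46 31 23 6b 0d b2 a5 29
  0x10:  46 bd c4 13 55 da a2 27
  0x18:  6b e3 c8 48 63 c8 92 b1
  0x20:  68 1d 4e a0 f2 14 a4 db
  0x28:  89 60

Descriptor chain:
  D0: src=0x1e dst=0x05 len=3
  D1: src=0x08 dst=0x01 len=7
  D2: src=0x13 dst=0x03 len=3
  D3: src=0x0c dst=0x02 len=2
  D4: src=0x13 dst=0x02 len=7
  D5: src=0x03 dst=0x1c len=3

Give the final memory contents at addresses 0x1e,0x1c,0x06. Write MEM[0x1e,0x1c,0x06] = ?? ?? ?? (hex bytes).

MEM[0x1e,0x1c,0x06] = a2 55 27

#0 dst[0x05+3] := {0x92,0xb1,0x68}
#1 dst[0x01+7] := {0x46,0x31,0x23,0x6b,0x0d,0xb2,0xa5}
#2 dst[0x03+3] := {0x13,0x55,0xda}
#3 dst[0x02+2] := {0x0d,0xb2}
#4 dst[0x02+7] := {0x13,0x55,0xda,0xa2,0x27,0x6b,0xe3}
#5 dst[0x1c+3] := {0x55,0xda,0xa2}
query mem[0x1e]=0xa2, mem[0x1c]=0x55, mem[0x06]=0x27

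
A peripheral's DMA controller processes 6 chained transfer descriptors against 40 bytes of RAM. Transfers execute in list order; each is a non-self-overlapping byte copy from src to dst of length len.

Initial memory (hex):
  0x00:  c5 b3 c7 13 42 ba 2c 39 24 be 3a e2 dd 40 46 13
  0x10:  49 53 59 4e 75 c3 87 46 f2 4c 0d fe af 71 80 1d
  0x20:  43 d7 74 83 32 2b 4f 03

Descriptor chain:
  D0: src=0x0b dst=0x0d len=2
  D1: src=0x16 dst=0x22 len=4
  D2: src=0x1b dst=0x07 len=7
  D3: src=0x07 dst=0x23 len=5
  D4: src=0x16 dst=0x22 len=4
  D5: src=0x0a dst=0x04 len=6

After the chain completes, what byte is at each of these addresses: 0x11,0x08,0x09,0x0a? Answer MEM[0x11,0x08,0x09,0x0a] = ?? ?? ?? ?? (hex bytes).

[0] 0x0b->0x0d len=2 : e2 dd
[1] 0x16->0x22 len=4 : 87 46 f2 4c
[2] 0x1b->0x07 len=7 : fe af 71 80 1d 43 d7
[3] 0x07->0x23 len=5 : fe af 71 80 1d
[4] 0x16->0x22 len=4 : 87 46 f2 4c
[5] 0x0a->0x04 len=6 : 80 1d 43 d7 dd 13
query mem[0x11]=0x53, mem[0x08]=0xdd, mem[0x09]=0x13, mem[0x0a]=0x80

MEM[0x11,0x08,0x09,0x0a] = 53 dd 13 80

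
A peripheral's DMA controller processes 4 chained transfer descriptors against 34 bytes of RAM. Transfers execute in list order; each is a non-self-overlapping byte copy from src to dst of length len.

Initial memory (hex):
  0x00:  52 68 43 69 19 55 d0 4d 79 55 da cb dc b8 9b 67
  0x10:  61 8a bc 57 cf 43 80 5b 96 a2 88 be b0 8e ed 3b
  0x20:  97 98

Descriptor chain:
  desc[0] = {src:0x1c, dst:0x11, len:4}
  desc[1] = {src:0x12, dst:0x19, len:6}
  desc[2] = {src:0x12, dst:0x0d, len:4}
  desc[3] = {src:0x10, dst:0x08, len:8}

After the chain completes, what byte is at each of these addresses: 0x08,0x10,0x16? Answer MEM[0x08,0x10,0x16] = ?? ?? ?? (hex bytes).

MEM[0x08,0x10,0x16] = 43 43 80

D0: mem[0x11..0x14] <- [b0 8e ed 3b]
D1: mem[0x19..0x1e] <- [8e ed 3b 43 80 5b]
D2: mem[0x0d..0x10] <- [8e ed 3b 43]
D3: mem[0x08..0x0f] <- [43 b0 8e ed 3b 43 80 5b]
query mem[0x08]=0x43, mem[0x10]=0x43, mem[0x16]=0x80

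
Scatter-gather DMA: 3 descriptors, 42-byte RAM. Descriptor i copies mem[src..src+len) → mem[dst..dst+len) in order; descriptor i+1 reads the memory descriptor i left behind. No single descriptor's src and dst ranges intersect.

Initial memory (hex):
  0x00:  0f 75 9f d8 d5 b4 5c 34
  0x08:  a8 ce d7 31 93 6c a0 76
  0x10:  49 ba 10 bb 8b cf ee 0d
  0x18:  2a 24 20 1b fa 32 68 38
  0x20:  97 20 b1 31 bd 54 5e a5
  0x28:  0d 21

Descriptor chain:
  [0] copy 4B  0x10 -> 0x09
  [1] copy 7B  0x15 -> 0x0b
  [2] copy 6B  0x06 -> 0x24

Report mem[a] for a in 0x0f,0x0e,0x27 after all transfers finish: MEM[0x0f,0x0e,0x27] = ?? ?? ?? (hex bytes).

MEM[0x0f,0x0e,0x27] = 24 2a 49

D0: mem[0x09..0x0c] <- [49 ba 10 bb]
D1: mem[0x0b..0x11] <- [cf ee 0d 2a 24 20 1b]
D2: mem[0x24..0x29] <- [5c 34 a8 49 ba cf]
query mem[0x0f]=0x24, mem[0x0e]=0x2a, mem[0x27]=0x49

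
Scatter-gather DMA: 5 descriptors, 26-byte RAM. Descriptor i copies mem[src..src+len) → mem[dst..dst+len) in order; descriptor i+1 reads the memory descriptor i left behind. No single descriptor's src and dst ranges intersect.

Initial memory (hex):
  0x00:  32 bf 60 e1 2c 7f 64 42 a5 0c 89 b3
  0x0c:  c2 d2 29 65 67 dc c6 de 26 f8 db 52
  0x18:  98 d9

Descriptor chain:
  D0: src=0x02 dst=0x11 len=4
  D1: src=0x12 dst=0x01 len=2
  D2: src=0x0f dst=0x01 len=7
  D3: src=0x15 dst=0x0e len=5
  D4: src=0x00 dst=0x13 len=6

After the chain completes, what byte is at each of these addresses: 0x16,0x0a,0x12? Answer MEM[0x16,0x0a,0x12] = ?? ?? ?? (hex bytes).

#0 dst[0x11+4] := {0x60,0xe1,0x2c,0x7f}
#1 dst[0x01+2] := {0xe1,0x2c}
#2 dst[0x01+7] := {0x65,0x67,0x60,0xe1,0x2c,0x7f,0xf8}
#3 dst[0x0e+5] := {0xf8,0xdb,0x52,0x98,0xd9}
#4 dst[0x13+6] := {0x32,0x65,0x67,0x60,0xe1,0x2c}
query mem[0x16]=0x60, mem[0x0a]=0x89, mem[0x12]=0xd9

MEM[0x16,0x0a,0x12] = 60 89 d9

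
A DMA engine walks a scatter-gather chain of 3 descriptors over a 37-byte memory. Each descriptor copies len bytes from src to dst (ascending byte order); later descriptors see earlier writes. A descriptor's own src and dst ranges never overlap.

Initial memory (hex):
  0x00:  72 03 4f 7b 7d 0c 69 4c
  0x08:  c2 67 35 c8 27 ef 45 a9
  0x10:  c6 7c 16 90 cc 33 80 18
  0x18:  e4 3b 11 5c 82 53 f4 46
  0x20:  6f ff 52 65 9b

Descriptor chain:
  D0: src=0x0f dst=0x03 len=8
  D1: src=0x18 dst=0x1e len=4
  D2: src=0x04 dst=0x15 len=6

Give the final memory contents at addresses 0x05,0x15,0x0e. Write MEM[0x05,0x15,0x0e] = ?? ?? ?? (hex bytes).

#0 dst[0x03+8] := {0xa9,0xc6,0x7c,0x16,0x90,0xcc,0x33,0x80}
#1 dst[0x1e+4] := {0xe4,0x3b,0x11,0x5c}
#2 dst[0x15+6] := {0xc6,0x7c,0x16,0x90,0xcc,0x33}
query mem[0x05]=0x7c, mem[0x15]=0xc6, mem[0x0e]=0x45

MEM[0x05,0x15,0x0e] = 7c c6 45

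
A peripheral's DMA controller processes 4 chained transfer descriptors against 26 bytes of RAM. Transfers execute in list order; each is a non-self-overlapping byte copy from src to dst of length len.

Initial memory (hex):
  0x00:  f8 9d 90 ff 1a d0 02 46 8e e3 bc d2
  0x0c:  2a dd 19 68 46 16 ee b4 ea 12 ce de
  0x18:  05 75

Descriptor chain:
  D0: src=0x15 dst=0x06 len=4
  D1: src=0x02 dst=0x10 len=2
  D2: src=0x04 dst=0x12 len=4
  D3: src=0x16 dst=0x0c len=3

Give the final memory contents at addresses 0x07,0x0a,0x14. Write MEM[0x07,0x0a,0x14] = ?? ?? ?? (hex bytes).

D0: mem[0x06..0x09] <- [12 ce de 05]
D1: mem[0x10..0x11] <- [90 ff]
D2: mem[0x12..0x15] <- [1a d0 12 ce]
D3: mem[0x0c..0x0e] <- [ce de 05]
query mem[0x07]=0xce, mem[0x0a]=0xbc, mem[0x14]=0x12

MEM[0x07,0x0a,0x14] = ce bc 12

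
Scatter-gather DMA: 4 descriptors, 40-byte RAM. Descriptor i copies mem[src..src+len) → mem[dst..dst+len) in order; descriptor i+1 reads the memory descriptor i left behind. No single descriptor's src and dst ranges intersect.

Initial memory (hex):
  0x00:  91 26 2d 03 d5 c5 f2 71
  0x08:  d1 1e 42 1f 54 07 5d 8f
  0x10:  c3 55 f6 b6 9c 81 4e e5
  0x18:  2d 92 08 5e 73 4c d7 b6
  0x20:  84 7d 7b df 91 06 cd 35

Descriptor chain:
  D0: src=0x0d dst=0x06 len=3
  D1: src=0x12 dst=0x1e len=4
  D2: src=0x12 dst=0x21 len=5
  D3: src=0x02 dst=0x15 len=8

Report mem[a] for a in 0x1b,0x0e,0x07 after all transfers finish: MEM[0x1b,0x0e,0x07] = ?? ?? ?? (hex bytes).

MEM[0x1b,0x0e,0x07] = 8f 5d 5d

#0 dst[0x06+3] := {0x07,0x5d,0x8f}
#1 dst[0x1e+4] := {0xf6,0xb6,0x9c,0x81}
#2 dst[0x21+5] := {0xf6,0xb6,0x9c,0x81,0x4e}
#3 dst[0x15+8] := {0x2d,0x03,0xd5,0xc5,0x07,0x5d,0x8f,0x1e}
query mem[0x1b]=0x8f, mem[0x0e]=0x5d, mem[0x07]=0x5d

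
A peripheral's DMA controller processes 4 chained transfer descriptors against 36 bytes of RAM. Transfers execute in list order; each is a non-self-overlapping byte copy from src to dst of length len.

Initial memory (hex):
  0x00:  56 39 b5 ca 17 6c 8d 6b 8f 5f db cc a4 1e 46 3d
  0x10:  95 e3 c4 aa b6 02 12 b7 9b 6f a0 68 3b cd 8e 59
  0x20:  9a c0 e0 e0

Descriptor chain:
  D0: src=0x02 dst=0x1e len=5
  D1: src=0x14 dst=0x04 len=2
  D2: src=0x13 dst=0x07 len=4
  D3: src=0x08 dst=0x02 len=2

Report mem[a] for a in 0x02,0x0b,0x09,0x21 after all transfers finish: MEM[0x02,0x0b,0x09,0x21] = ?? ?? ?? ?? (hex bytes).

MEM[0x02,0x0b,0x09,0x21] = b6 cc 02 6c

[0] 0x02->0x1e len=5 : b5 ca 17 6c 8d
[1] 0x14->0x04 len=2 : b6 02
[2] 0x13->0x07 len=4 : aa b6 02 12
[3] 0x08->0x02 len=2 : b6 02
query mem[0x02]=0xb6, mem[0x0b]=0xcc, mem[0x09]=0x02, mem[0x21]=0x6c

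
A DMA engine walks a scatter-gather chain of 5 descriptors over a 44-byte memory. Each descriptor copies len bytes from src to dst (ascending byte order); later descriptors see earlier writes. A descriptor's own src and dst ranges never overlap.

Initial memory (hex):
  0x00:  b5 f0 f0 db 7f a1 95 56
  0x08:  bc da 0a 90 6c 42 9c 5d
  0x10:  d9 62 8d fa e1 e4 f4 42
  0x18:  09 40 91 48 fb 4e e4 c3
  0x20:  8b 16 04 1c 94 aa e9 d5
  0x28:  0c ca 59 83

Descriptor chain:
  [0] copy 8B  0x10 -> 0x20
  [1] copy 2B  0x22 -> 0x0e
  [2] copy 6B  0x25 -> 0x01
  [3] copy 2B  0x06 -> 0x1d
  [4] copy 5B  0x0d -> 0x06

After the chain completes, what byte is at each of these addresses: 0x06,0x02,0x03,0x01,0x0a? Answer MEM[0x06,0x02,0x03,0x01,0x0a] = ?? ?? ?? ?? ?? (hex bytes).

  after D0: wrote 8B at 0x20 = d9628dfae1e4f442
  after D1: wrote 2B at 0x0e = 8dfa
  after D2: wrote 6B at 0x01 = e4f4420cca59
  after D3: wrote 2B at 0x1d = 5956
  after D4: wrote 5B at 0x06 = 428dfad962
query mem[0x06]=0x42, mem[0x02]=0xf4, mem[0x03]=0x42, mem[0x01]=0xe4, mem[0x0a]=0x62

MEM[0x06,0x02,0x03,0x01,0x0a] = 42 f4 42 e4 62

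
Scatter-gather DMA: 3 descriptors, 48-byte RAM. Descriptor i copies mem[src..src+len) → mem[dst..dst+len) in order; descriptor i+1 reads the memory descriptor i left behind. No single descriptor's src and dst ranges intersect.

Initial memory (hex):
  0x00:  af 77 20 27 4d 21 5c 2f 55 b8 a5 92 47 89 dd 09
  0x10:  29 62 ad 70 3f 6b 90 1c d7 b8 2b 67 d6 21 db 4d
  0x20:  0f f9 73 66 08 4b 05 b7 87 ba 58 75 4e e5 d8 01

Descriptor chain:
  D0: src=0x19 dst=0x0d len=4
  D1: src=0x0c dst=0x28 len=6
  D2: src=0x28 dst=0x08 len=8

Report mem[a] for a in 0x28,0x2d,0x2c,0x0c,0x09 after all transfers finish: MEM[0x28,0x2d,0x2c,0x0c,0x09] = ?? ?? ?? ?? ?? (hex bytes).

MEM[0x28,0x2d,0x2c,0x0c,0x09] = 47 62 d6 d6 b8

D0: mem[0x0d..0x10] <- [b8 2b 67 d6]
D1: mem[0x28..0x2d] <- [47 b8 2b 67 d6 62]
D2: mem[0x08..0x0f] <- [47 b8 2b 67 d6 62 d8 01]
query mem[0x28]=0x47, mem[0x2d]=0x62, mem[0x2c]=0xd6, mem[0x0c]=0xd6, mem[0x09]=0xb8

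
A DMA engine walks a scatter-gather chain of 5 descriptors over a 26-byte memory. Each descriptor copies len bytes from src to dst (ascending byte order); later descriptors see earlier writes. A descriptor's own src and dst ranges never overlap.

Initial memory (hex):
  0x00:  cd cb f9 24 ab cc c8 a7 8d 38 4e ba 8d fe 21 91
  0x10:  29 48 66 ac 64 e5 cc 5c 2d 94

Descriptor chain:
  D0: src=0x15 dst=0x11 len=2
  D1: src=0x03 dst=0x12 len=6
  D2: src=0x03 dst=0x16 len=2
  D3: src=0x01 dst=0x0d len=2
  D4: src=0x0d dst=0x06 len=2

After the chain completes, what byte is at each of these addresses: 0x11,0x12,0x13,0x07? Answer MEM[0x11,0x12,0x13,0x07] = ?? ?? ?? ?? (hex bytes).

D0: mem[0x11..0x12] <- [e5 cc]
D1: mem[0x12..0x17] <- [24 ab cc c8 a7 8d]
D2: mem[0x16..0x17] <- [24 ab]
D3: mem[0x0d..0x0e] <- [cb f9]
D4: mem[0x06..0x07] <- [cb f9]
query mem[0x11]=0xe5, mem[0x12]=0x24, mem[0x13]=0xab, mem[0x07]=0xf9

MEM[0x11,0x12,0x13,0x07] = e5 24 ab f9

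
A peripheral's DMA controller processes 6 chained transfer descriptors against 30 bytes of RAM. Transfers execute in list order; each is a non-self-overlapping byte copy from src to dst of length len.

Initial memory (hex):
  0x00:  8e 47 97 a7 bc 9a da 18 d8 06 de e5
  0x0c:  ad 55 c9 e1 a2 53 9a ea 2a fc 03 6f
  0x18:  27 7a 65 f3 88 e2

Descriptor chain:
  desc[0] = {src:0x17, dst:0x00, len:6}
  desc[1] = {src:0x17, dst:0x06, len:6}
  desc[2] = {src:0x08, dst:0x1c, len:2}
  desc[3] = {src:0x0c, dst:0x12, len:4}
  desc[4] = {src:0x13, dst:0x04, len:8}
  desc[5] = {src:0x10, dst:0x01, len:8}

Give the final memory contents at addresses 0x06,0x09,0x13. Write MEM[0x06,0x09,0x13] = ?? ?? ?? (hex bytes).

D0: mem[0x00..0x05] <- [6f 27 7a 65 f3 88]
D1: mem[0x06..0x0b] <- [6f 27 7a 65 f3 88]
D2: mem[0x1c..0x1d] <- [7a 65]
D3: mem[0x12..0x15] <- [ad 55 c9 e1]
D4: mem[0x04..0x0b] <- [55 c9 e1 03 6f 27 7a 65]
D5: mem[0x01..0x08] <- [a2 53 ad 55 c9 e1 03 6f]
query mem[0x06]=0xe1, mem[0x09]=0x27, mem[0x13]=0x55

MEM[0x06,0x09,0x13] = e1 27 55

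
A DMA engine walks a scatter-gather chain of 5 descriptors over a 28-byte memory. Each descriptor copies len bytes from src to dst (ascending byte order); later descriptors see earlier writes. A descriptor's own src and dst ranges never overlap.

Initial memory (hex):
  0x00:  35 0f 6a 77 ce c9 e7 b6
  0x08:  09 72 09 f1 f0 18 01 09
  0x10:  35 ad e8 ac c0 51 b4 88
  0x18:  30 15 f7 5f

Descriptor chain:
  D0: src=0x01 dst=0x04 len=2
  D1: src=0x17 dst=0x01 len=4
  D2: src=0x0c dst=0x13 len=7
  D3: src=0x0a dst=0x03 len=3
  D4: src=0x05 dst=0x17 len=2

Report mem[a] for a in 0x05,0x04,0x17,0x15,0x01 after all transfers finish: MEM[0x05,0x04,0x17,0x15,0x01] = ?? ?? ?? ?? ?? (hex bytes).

  after D0: wrote 2B at 0x04 = 0f6a
  after D1: wrote 4B at 0x01 = 883015f7
  after D2: wrote 7B at 0x13 = f018010935ade8
  after D3: wrote 3B at 0x03 = 09f1f0
  after D4: wrote 2B at 0x17 = f0e7
query mem[0x05]=0xf0, mem[0x04]=0xf1, mem[0x17]=0xf0, mem[0x15]=0x01, mem[0x01]=0x88

MEM[0x05,0x04,0x17,0x15,0x01] = f0 f1 f0 01 88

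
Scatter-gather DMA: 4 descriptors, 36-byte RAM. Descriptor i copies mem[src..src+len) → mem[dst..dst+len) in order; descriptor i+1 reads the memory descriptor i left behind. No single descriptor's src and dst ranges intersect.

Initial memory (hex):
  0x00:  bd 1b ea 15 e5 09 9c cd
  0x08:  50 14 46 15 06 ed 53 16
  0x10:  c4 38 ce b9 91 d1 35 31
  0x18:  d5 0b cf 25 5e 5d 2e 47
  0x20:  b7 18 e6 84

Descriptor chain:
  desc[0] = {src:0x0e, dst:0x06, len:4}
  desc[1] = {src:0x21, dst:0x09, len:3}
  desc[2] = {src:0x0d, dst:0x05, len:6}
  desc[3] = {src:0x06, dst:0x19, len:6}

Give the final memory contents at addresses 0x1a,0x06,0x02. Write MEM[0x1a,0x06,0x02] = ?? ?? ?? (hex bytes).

  after D0: wrote 4B at 0x06 = 5316c438
  after D1: wrote 3B at 0x09 = 18e684
  after D2: wrote 6B at 0x05 = ed5316c438ce
  after D3: wrote 6B at 0x19 = 5316c438ce84
query mem[0x1a]=0x16, mem[0x06]=0x53, mem[0x02]=0xea

MEM[0x1a,0x06,0x02] = 16 53 ea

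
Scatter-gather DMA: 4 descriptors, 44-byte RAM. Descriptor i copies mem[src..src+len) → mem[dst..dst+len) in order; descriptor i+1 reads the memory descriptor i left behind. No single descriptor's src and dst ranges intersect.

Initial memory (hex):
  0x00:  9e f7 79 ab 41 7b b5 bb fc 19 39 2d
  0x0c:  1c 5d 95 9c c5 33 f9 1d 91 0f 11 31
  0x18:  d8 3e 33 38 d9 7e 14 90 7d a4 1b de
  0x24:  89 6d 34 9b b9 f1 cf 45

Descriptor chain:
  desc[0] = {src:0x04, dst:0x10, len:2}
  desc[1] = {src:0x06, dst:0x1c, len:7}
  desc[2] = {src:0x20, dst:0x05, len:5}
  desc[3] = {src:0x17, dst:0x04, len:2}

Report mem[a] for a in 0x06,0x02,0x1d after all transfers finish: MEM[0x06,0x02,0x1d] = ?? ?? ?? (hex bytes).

MEM[0x06,0x02,0x1d] = 2d 79 bb

  after D0: wrote 2B at 0x10 = 417b
  after D1: wrote 7B at 0x1c = b5bbfc19392d1c
  after D2: wrote 5B at 0x05 = 392d1cde89
  after D3: wrote 2B at 0x04 = 31d8
query mem[0x06]=0x2d, mem[0x02]=0x79, mem[0x1d]=0xbb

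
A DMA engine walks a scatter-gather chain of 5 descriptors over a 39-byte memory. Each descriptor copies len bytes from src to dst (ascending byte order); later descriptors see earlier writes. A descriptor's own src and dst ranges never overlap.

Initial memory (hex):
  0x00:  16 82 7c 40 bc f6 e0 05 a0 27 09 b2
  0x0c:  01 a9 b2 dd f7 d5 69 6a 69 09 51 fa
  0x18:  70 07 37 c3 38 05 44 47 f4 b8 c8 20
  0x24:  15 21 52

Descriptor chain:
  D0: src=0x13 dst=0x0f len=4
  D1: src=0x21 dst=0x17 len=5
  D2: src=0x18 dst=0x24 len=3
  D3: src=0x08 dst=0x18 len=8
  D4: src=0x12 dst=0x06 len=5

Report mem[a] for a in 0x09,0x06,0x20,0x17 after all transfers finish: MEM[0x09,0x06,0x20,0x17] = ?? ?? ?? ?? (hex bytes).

MEM[0x09,0x06,0x20,0x17] = 09 51 f4 b8

D0: mem[0x0f..0x12] <- [6a 69 09 51]
D1: mem[0x17..0x1b] <- [b8 c8 20 15 21]
D2: mem[0x24..0x26] <- [c8 20 15]
D3: mem[0x18..0x1f] <- [a0 27 09 b2 01 a9 b2 6a]
D4: mem[0x06..0x0a] <- [51 6a 69 09 51]
query mem[0x09]=0x09, mem[0x06]=0x51, mem[0x20]=0xf4, mem[0x17]=0xb8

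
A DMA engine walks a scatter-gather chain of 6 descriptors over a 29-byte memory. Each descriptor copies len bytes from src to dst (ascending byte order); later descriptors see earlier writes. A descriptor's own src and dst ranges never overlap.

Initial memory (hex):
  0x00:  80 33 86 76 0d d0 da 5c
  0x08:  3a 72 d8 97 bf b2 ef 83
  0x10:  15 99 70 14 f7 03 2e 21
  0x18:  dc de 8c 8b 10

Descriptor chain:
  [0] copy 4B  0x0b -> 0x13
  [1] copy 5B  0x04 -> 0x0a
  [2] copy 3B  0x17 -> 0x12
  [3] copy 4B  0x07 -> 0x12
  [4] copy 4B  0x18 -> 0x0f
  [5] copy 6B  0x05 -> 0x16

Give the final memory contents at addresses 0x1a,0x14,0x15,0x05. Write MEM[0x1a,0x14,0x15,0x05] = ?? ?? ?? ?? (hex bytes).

MEM[0x1a,0x14,0x15,0x05] = 72 72 0d d0

[0] 0x0b->0x13 len=4 : 97 bf b2 ef
[1] 0x04->0x0a len=5 : 0d d0 da 5c 3a
[2] 0x17->0x12 len=3 : 21 dc de
[3] 0x07->0x12 len=4 : 5c 3a 72 0d
[4] 0x18->0x0f len=4 : dc de 8c 8b
[5] 0x05->0x16 len=6 : d0 da 5c 3a 72 0d
query mem[0x1a]=0x72, mem[0x14]=0x72, mem[0x15]=0x0d, mem[0x05]=0xd0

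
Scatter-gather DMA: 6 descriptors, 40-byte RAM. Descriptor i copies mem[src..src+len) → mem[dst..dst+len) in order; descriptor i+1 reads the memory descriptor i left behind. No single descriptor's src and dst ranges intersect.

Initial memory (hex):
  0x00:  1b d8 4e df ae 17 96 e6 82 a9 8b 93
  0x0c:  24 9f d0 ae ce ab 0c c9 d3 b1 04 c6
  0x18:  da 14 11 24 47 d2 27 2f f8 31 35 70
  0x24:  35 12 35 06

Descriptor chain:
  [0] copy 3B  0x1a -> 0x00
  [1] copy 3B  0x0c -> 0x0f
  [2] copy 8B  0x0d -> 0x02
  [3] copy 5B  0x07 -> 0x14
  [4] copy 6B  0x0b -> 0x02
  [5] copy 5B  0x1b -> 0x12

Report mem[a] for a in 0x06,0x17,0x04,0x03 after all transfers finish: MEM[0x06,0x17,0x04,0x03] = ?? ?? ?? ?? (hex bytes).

#0 dst[0x00+3] := {0x11,0x24,0x47}
#1 dst[0x0f+3] := {0x24,0x9f,0xd0}
#2 dst[0x02+8] := {0x9f,0xd0,0x24,0x9f,0xd0,0x0c,0xc9,0xd3}
#3 dst[0x14+5] := {0x0c,0xc9,0xd3,0x8b,0x93}
#4 dst[0x02+6] := {0x93,0x24,0x9f,0xd0,0x24,0x9f}
#5 dst[0x12+5] := {0x24,0x47,0xd2,0x27,0x2f}
query mem[0x06]=0x24, mem[0x17]=0x8b, mem[0x04]=0x9f, mem[0x03]=0x24

MEM[0x06,0x17,0x04,0x03] = 24 8b 9f 24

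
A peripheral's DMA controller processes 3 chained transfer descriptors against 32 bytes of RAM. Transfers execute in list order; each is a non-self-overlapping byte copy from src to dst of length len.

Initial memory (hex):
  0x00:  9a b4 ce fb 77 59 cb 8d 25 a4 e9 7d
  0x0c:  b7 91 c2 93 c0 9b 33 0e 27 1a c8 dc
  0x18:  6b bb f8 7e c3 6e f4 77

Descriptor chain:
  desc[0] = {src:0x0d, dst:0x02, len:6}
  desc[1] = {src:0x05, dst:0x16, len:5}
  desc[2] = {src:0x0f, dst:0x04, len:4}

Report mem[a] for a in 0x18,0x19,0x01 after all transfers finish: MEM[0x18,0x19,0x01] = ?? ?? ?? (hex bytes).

[0] 0x0d->0x02 len=6 : 91 c2 93 c0 9b 33
[1] 0x05->0x16 len=5 : c0 9b 33 25 a4
[2] 0x0f->0x04 len=4 : 93 c0 9b 33
query mem[0x18]=0x33, mem[0x19]=0x25, mem[0x01]=0xb4

MEM[0x18,0x19,0x01] = 33 25 b4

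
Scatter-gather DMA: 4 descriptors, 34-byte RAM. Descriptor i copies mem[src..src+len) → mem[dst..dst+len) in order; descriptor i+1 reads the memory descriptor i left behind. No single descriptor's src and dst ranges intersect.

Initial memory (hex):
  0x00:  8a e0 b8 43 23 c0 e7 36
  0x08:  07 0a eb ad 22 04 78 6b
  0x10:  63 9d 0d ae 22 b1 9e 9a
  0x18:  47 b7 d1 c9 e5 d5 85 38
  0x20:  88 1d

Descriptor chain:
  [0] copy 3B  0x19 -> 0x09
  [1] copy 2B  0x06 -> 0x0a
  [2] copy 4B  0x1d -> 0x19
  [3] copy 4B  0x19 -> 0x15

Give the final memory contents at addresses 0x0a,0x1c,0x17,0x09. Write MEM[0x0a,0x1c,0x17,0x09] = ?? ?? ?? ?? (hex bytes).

MEM[0x0a,0x1c,0x17,0x09] = e7 88 38 b7

#0 dst[0x09+3] := {0xb7,0xd1,0xc9}
#1 dst[0x0a+2] := {0xe7,0x36}
#2 dst[0x19+4] := {0xd5,0x85,0x38,0x88}
#3 dst[0x15+4] := {0xd5,0x85,0x38,0x88}
query mem[0x0a]=0xe7, mem[0x1c]=0x88, mem[0x17]=0x38, mem[0x09]=0xb7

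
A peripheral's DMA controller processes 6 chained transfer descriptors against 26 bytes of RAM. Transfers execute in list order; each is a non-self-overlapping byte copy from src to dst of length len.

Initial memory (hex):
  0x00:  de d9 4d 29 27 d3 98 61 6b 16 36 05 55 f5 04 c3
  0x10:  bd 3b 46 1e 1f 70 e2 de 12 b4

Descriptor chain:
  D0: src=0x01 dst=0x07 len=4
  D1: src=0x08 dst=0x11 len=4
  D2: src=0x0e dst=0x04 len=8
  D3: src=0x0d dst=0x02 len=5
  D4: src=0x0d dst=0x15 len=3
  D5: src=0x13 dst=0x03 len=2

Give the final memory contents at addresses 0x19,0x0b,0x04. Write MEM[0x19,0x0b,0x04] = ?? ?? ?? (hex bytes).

MEM[0x19,0x0b,0x04] = b4 70 05

#0 dst[0x07+4] := {0xd9,0x4d,0x29,0x27}
#1 dst[0x11+4] := {0x4d,0x29,0x27,0x05}
#2 dst[0x04+8] := {0x04,0xc3,0xbd,0x4d,0x29,0x27,0x05,0x70}
#3 dst[0x02+5] := {0xf5,0x04,0xc3,0xbd,0x4d}
#4 dst[0x15+3] := {0xf5,0x04,0xc3}
#5 dst[0x03+2] := {0x27,0x05}
query mem[0x19]=0xb4, mem[0x0b]=0x70, mem[0x04]=0x05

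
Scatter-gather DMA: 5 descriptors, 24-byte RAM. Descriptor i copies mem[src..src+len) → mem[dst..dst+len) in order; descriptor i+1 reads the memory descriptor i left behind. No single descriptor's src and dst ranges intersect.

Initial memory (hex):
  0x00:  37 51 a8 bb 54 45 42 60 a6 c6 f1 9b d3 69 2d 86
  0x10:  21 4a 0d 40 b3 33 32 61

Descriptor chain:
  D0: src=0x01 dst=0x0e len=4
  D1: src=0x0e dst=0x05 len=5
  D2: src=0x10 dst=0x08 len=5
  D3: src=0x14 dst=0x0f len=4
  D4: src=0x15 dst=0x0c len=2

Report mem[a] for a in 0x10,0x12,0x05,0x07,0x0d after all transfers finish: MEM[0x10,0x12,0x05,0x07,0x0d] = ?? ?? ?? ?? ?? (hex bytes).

  after D0: wrote 4B at 0x0e = 51a8bb54
  after D1: wrote 5B at 0x05 = 51a8bb540d
  after D2: wrote 5B at 0x08 = bb540d40b3
  after D3: wrote 4B at 0x0f = b3333261
  after D4: wrote 2B at 0x0c = 3332
query mem[0x10]=0x33, mem[0x12]=0x61, mem[0x05]=0x51, mem[0x07]=0xbb, mem[0x0d]=0x32

MEM[0x10,0x12,0x05,0x07,0x0d] = 33 61 51 bb 32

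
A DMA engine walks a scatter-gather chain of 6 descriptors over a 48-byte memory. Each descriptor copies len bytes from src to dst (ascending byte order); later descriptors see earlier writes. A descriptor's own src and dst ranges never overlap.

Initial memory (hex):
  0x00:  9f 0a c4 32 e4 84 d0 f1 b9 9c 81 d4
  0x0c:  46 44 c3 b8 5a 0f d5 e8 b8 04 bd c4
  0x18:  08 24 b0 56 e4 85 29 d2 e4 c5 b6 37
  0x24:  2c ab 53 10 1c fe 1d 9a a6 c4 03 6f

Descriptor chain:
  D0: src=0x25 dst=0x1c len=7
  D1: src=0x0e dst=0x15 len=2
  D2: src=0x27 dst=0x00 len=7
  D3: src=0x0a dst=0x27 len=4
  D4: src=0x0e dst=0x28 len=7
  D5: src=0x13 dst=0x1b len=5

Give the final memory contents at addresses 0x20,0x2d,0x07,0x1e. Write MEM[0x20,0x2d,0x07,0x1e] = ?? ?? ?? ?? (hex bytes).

D0: mem[0x1c..0x22] <- [ab 53 10 1c fe 1d 9a]
D1: mem[0x15..0x16] <- [c3 b8]
D2: mem[0x00..0x06] <- [10 1c fe 1d 9a a6 c4]
D3: mem[0x27..0x2a] <- [81 d4 46 44]
D4: mem[0x28..0x2e] <- [c3 b8 5a 0f d5 e8 b8]
D5: mem[0x1b..0x1f] <- [e8 b8 c3 b8 c4]
query mem[0x20]=0xfe, mem[0x2d]=0xe8, mem[0x07]=0xf1, mem[0x1e]=0xb8

MEM[0x20,0x2d,0x07,0x1e] = fe e8 f1 b8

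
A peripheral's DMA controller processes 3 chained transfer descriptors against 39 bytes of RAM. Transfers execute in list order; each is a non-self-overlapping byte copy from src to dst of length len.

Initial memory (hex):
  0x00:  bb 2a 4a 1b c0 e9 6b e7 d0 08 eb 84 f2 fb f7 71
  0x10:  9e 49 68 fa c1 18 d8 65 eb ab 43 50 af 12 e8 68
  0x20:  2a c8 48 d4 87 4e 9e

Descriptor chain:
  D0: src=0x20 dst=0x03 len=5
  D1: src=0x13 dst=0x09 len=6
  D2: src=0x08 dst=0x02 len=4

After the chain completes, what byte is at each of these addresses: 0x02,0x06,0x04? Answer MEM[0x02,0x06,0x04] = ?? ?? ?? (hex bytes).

[0] 0x20->0x03 len=5 : 2a c8 48 d4 87
[1] 0x13->0x09 len=6 : fa c1 18 d8 65 eb
[2] 0x08->0x02 len=4 : d0 fa c1 18
query mem[0x02]=0xd0, mem[0x06]=0xd4, mem[0x04]=0xc1

MEM[0x02,0x06,0x04] = d0 d4 c1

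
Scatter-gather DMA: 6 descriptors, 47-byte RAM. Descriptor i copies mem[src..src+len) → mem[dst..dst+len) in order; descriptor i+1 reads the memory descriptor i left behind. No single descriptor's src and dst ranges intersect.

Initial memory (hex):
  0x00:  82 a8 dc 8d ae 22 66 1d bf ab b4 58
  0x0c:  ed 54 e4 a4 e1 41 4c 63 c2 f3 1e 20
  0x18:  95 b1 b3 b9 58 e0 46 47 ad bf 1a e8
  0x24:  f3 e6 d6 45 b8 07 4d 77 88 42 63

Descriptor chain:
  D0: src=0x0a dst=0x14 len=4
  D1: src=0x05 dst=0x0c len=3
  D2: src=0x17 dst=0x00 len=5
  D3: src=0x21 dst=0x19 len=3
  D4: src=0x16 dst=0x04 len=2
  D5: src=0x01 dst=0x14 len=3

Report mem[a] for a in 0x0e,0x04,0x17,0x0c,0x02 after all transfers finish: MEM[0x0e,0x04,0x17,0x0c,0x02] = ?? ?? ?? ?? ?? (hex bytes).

[0] 0x0a->0x14 len=4 : b4 58 ed 54
[1] 0x05->0x0c len=3 : 22 66 1d
[2] 0x17->0x00 len=5 : 54 95 b1 b3 b9
[3] 0x21->0x19 len=3 : bf 1a e8
[4] 0x16->0x04 len=2 : ed 54
[5] 0x01->0x14 len=3 : 95 b1 b3
query mem[0x0e]=0x1d, mem[0x04]=0xed, mem[0x17]=0x54, mem[0x0c]=0x22, mem[0x02]=0xb1

MEM[0x0e,0x04,0x17,0x0c,0x02] = 1d ed 54 22 b1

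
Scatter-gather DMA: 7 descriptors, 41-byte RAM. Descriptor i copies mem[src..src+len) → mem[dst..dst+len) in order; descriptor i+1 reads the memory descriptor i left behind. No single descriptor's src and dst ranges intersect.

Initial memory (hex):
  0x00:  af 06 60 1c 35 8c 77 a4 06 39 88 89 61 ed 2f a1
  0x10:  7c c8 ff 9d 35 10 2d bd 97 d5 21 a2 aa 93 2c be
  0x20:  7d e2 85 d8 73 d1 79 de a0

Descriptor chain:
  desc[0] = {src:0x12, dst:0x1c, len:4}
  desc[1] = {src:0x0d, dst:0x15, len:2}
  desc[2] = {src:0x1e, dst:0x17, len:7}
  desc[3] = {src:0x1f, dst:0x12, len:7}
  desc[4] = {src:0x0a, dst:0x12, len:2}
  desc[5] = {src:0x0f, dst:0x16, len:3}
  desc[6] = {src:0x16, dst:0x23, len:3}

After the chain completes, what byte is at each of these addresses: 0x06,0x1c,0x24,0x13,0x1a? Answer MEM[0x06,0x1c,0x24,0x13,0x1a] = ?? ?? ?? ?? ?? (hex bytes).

MEM[0x06,0x1c,0x24,0x13,0x1a] = 77 d8 7c 89 e2

[0] 0x12->0x1c len=4 : ff 9d 35 10
[1] 0x0d->0x15 len=2 : ed 2f
[2] 0x1e->0x17 len=7 : 35 10 7d e2 85 d8 73
[3] 0x1f->0x12 len=7 : 10 7d e2 85 d8 73 d1
[4] 0x0a->0x12 len=2 : 88 89
[5] 0x0f->0x16 len=3 : a1 7c c8
[6] 0x16->0x23 len=3 : a1 7c c8
query mem[0x06]=0x77, mem[0x1c]=0xd8, mem[0x24]=0x7c, mem[0x13]=0x89, mem[0x1a]=0xe2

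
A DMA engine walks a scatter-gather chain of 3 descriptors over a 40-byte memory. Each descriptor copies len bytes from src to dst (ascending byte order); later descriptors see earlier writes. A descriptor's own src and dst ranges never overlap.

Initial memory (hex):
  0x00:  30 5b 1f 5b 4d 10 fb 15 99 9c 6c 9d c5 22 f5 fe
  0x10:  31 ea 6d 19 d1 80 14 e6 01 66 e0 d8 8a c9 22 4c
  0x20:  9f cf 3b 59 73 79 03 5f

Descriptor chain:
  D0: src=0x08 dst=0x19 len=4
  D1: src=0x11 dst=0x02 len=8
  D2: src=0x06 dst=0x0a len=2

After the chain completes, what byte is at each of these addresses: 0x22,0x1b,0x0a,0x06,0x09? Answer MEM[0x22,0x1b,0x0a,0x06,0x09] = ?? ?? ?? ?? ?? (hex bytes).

#0 dst[0x19+4] := {0x99,0x9c,0x6c,0x9d}
#1 dst[0x02+8] := {0xea,0x6d,0x19,0xd1,0x80,0x14,0xe6,0x01}
#2 dst[0x0a+2] := {0x80,0x14}
query mem[0x22]=0x3b, mem[0x1b]=0x6c, mem[0x0a]=0x80, mem[0x06]=0x80, mem[0x09]=0x01

MEM[0x22,0x1b,0x0a,0x06,0x09] = 3b 6c 80 80 01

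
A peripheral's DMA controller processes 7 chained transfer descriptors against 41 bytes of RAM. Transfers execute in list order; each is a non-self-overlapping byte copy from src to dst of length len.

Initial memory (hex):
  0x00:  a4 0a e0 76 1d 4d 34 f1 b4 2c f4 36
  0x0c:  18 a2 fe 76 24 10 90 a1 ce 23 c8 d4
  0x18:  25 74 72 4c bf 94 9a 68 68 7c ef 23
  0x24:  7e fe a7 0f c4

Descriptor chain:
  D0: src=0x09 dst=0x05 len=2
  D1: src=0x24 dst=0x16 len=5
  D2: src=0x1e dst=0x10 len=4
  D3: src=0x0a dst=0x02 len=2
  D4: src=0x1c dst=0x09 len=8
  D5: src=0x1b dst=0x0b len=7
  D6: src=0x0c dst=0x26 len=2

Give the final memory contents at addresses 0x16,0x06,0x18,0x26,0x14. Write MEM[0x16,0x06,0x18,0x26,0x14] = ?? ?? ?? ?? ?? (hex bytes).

MEM[0x16,0x06,0x18,0x26,0x14] = 7e f4 a7 bf ce

[0] 0x09->0x05 len=2 : 2c f4
[1] 0x24->0x16 len=5 : 7e fe a7 0f c4
[2] 0x1e->0x10 len=4 : 9a 68 68 7c
[3] 0x0a->0x02 len=2 : f4 36
[4] 0x1c->0x09 len=8 : bf 94 9a 68 68 7c ef 23
[5] 0x1b->0x0b len=7 : 4c bf 94 9a 68 68 7c
[6] 0x0c->0x26 len=2 : bf 94
query mem[0x16]=0x7e, mem[0x06]=0xf4, mem[0x18]=0xa7, mem[0x26]=0xbf, mem[0x14]=0xce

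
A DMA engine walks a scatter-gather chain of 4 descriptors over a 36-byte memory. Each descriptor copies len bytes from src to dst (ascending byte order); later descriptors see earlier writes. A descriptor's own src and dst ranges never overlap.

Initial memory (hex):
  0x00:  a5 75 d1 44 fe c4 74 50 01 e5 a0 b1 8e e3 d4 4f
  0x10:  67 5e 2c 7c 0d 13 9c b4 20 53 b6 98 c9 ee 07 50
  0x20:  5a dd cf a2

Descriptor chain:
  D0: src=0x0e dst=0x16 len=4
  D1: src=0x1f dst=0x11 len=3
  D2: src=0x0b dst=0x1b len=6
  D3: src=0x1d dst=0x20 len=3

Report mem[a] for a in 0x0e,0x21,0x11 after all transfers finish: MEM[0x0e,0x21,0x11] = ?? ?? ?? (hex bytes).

D0: mem[0x16..0x19] <- [d4 4f 67 5e]
D1: mem[0x11..0x13] <- [50 5a dd]
D2: mem[0x1b..0x20] <- [b1 8e e3 d4 4f 67]
D3: mem[0x20..0x22] <- [e3 d4 4f]
query mem[0x0e]=0xd4, mem[0x21]=0xd4, mem[0x11]=0x50

MEM[0x0e,0x21,0x11] = d4 d4 50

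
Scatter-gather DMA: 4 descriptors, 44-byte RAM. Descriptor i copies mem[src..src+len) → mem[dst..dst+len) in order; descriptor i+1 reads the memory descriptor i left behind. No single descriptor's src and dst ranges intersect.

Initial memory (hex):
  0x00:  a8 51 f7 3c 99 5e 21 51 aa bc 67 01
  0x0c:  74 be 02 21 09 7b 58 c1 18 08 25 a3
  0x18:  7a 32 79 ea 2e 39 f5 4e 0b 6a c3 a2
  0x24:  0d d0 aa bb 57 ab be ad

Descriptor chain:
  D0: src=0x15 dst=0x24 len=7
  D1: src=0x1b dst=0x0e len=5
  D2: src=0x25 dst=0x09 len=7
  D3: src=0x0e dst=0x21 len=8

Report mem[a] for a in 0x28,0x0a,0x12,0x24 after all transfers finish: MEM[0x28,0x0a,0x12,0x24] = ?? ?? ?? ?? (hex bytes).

[0] 0x15->0x24 len=7 : 08 25 a3 7a 32 79 ea
[1] 0x1b->0x0e len=5 : ea 2e 39 f5 4e
[2] 0x25->0x09 len=7 : 25 a3 7a 32 79 ea ad
[3] 0x0e->0x21 len=8 : ea ad 39 f5 4e c1 18 08
query mem[0x28]=0x08, mem[0x0a]=0xa3, mem[0x12]=0x4e, mem[0x24]=0xf5

MEM[0x28,0x0a,0x12,0x24] = 08 a3 4e f5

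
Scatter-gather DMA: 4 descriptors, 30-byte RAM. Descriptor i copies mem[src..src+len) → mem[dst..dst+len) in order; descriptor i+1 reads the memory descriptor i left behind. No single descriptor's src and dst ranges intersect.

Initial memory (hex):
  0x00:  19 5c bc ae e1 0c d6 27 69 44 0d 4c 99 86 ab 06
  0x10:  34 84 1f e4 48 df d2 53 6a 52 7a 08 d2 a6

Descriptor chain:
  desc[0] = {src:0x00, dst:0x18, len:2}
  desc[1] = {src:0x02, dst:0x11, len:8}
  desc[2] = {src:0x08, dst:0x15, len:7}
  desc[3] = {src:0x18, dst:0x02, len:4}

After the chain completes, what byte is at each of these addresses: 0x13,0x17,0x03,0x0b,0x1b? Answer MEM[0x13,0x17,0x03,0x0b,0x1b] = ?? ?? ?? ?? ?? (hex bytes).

#0 dst[0x18+2] := {0x19,0x5c}
#1 dst[0x11+8] := {0xbc,0xae,0xe1,0x0c,0xd6,0x27,0x69,0x44}
#2 dst[0x15+7] := {0x69,0x44,0x0d,0x4c,0x99,0x86,0xab}
#3 dst[0x02+4] := {0x4c,0x99,0x86,0xab}
query mem[0x13]=0xe1, mem[0x17]=0x0d, mem[0x03]=0x99, mem[0x0b]=0x4c, mem[0x1b]=0xab

MEM[0x13,0x17,0x03,0x0b,0x1b] = e1 0d 99 4c ab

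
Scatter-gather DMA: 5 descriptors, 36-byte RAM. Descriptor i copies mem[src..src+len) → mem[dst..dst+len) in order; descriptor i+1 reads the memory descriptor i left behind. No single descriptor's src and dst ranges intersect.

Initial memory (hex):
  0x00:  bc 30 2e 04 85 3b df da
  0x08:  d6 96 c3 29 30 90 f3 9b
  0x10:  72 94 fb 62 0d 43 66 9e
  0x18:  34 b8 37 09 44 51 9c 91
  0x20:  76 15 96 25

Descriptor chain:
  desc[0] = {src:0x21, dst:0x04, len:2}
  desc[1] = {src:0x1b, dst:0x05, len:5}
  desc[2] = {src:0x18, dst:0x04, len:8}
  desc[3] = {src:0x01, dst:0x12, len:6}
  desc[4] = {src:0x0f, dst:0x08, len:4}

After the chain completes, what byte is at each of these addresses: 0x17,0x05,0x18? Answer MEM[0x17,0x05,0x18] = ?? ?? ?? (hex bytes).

  after D0: wrote 2B at 0x04 = 1596
  after D1: wrote 5B at 0x05 = 0944519c91
  after D2: wrote 8B at 0x04 = 34b8370944519c91
  after D3: wrote 6B at 0x12 = 302e0434b837
  after D4: wrote 4B at 0x08 = 9b729430
query mem[0x17]=0x37, mem[0x05]=0xb8, mem[0x18]=0x34

MEM[0x17,0x05,0x18] = 37 b8 34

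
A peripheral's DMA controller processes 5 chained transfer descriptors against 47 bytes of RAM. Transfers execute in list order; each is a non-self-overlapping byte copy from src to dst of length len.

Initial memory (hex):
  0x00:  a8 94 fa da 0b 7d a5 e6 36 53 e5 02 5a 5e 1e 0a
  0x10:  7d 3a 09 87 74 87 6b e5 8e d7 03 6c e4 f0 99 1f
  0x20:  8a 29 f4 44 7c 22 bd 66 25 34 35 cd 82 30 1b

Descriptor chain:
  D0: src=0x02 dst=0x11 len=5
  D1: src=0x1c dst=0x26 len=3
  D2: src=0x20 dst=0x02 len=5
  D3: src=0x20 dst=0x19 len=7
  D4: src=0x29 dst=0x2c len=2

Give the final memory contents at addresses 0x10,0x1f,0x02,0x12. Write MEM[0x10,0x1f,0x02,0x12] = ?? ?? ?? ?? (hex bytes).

MEM[0x10,0x1f,0x02,0x12] = 7d e4 8a da

  after D0: wrote 5B at 0x11 = fada0b7da5
  after D1: wrote 3B at 0x26 = e4f099
  after D2: wrote 5B at 0x02 = 8a29f4447c
  after D3: wrote 7B at 0x19 = 8a29f4447c22e4
  after D4: wrote 2B at 0x2c = 3435
query mem[0x10]=0x7d, mem[0x1f]=0xe4, mem[0x02]=0x8a, mem[0x12]=0xda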